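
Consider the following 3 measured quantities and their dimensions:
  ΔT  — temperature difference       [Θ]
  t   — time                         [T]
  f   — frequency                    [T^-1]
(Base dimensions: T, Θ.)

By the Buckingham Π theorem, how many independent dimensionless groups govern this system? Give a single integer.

1

Write exponents as rows T,Θ / cols ΔT,t,f:
  T: [ 0  1 -1]
  Θ: [ 1  0  0]
Echelon form has 2 nonzero rows (pivots: ΔT,t)
Π count = n − r = 3 − 2 = 1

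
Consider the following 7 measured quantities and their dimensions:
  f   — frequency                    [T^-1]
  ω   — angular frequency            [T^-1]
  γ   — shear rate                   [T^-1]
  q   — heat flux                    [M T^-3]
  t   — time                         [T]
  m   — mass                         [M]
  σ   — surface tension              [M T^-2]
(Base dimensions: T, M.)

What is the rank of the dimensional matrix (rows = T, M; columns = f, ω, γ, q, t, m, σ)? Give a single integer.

2

Write exponents as rows T,M / cols f,ω,γ,q,t,m,σ:
  T: [-1 -1 -1 -3  1  0 -2]
  M: [ 0  0  0  1  0  1  1]
RREF → pivots at {f,q} ⇒ r = 2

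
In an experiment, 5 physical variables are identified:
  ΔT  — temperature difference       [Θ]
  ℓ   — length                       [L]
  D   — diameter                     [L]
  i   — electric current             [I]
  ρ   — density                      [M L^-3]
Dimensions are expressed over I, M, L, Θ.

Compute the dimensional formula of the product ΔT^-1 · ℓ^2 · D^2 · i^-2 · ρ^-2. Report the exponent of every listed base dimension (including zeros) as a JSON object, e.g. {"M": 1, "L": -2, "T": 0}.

Write exponents as rows I,M,L,Θ / cols ΔT,ℓ,D,i,ρ:
  I: [ 0  0  0  1  0]
  M: [ 0  0  0  0  1]
  L: [ 0  1  1  0 -3]
  Θ: [ 1  0  0  0  0]
  [I]: (-1)·0+(2)·0+(2)·0+(-2)·1+(-2)·0 = -2
  [M]: (-1)·0+(2)·0+(2)·0+(-2)·0+(-2)·1 = -2
  [L]: (-1)·0+(2)·1+(2)·1+(-2)·0+(-2)·-3 = 10
  [Θ]: (-1)·1+(2)·0+(2)·0+(-2)·0+(-2)·0 = -1
⇒ I^-2 M^-2 L^10 Θ^-1

{"I": -2, "M": -2, "L": 10, "Θ": -1}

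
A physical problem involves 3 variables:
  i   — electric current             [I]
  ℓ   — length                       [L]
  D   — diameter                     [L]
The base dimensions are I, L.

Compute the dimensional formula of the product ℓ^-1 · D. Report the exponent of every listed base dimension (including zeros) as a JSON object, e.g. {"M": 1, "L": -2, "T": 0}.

{"I": 0, "L": 0}

Exponent matrix [I,L] × [i,ℓ,D]:
  I: [ 1  0  0]
  L: [ 0  1  1]
  [I]: (-1)·0+(1)·0 = 0
  [L]: (-1)·1+(1)·1 = 0
⇒ 1 (dimensionless)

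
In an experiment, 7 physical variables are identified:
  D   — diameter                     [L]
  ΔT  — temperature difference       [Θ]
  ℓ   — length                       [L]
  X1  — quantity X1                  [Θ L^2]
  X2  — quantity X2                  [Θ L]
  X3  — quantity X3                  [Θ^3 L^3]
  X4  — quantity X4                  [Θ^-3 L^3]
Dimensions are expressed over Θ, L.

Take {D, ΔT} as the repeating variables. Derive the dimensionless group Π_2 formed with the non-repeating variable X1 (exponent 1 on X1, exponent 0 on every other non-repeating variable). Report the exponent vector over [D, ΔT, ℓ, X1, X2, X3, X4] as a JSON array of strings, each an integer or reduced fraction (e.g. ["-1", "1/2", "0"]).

Exponent matrix [Θ,L] × [D,ΔT,ℓ,X1,X2,X3,X4]:
  Θ: [ 0  1  0  1  1  3 -3]
  L: [ 1  0  1  2  1  3  3]
Row reduction gives pivot columns D,ΔT; rank = 2
Pivot set = {D,ΔT}, free = {ℓ,X1,X2,X3,X4}
RREF:
  r0: [   1    0    1    2    1    3    3]
  r1: [   0    1    0    1    1    3   -3]
Fix exponent of X1 at 1, ℓ at 0, X2 at 0, X3 at 0, X4 at 0; solve each RREF row for its pivot's exponent:
  r0: exp(D) + (2)·1 = 0 ⇒ exp(D) = -2
  r1: exp(ΔT) + (1)·1 = 0 ⇒ exp(ΔT) = -1
Π_2 = D^-2 · ΔT^-1 · X1

["-2", "-1", "0", "1", "0", "0", "0"]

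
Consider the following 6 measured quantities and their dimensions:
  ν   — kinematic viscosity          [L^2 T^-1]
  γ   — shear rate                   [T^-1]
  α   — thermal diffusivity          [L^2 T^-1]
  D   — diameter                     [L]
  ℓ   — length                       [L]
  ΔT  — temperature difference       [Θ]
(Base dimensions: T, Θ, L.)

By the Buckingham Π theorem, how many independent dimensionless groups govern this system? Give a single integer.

3

Write exponents as rows T,Θ,L / cols ν,γ,α,D,ℓ,ΔT:
  T: [-1 -1 -1  0  0  0]
  Θ: [ 0  0  0  0  0  1]
  L: [ 2  0  2  1  1  0]
RREF → pivots at {ν,γ,ΔT} ⇒ r = 3
Π count = n − r = 6 − 3 = 3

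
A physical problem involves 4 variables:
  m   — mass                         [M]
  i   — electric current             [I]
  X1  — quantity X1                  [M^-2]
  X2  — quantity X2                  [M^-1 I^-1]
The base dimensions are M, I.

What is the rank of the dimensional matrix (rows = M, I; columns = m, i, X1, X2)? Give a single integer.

Dimensional matrix (M×I by m×i×X1×X2):
  M: [ 1  0 -2 -1]
  I: [ 0  1  0 -1]
RREF → pivots at {m,i} ⇒ r = 2

2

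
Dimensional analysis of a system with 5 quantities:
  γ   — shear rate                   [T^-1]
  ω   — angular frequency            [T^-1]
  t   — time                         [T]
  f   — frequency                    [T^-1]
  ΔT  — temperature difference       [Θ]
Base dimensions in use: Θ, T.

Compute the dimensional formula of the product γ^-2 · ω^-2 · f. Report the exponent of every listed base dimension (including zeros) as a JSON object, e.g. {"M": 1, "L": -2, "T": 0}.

{"Θ": 0, "T": 3}

Dimensional matrix (Θ×T by γ×ω×t×f×ΔT):
  Θ: [ 0  0  0  0  1]
  T: [-1 -1  1 -1  0]
  [Θ]: (-2)·0+(-2)·0+(1)·0 = 0
  [T]: (-2)·-1+(-2)·-1+(1)·-1 = 3
⇒ T^3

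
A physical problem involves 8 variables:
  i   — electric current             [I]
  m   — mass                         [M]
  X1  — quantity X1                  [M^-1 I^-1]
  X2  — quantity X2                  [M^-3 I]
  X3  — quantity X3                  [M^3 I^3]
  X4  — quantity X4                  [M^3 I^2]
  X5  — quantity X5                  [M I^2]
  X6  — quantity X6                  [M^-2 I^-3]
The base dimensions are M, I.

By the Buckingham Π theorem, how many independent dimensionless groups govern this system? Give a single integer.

Write exponents as rows M,I / cols i,m,X1,X2,X3,X4,X5,X6:
  M: [ 0  1 -1 -3  3  3  1 -2]
  I: [ 1  0 -1  1  3  2  2 -3]
RREF → pivots at {i,m} ⇒ r = 2
n=8, r=2 ⇒ 6 dimensionless groups

6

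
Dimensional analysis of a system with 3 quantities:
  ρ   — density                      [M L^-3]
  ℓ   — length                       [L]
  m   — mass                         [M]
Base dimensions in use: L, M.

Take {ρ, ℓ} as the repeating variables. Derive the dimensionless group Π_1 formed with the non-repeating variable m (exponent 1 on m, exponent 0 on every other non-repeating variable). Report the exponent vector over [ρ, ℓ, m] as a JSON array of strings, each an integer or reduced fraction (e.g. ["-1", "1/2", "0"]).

["-1", "-3", "1"]

Exponent matrix [L,M] × [ρ,ℓ,m]:
  L: [-3  1  0]
  M: [ 1  0  1]
Row reduction gives pivot columns ρ,ℓ; rank = 2
Pivot set = {ρ,ℓ}, free = {m}
RREF:
  r0: [   1    0    1]
  r1: [   0    1    3]
Fix exponent of m at 1; solve each RREF row for its pivot's exponent:
  r0: exp(ρ) + (1)·1 = 0 ⇒ exp(ρ) = -1
  r1: exp(ℓ) + (3)·1 = 0 ⇒ exp(ℓ) = -3
Π_1 = ρ^-1 · ℓ^-3 · m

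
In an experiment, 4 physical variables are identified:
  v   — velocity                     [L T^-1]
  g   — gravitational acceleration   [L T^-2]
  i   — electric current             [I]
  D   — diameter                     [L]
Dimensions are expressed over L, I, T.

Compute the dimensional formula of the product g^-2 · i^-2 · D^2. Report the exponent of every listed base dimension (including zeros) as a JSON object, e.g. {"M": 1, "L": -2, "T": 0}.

Dimensional matrix (L×I×T by v×g×i×D):
  L: [ 1  1  0  1]
  I: [ 0  0  1  0]
  T: [-1 -2  0  0]
  [L]: (-2)·1+(-2)·0+(2)·1 = 0
  [I]: (-2)·0+(-2)·1+(2)·0 = -2
  [T]: (-2)·-2+(-2)·0+(2)·0 = 4
⇒ I^-2 T^4

{"L": 0, "I": -2, "T": 4}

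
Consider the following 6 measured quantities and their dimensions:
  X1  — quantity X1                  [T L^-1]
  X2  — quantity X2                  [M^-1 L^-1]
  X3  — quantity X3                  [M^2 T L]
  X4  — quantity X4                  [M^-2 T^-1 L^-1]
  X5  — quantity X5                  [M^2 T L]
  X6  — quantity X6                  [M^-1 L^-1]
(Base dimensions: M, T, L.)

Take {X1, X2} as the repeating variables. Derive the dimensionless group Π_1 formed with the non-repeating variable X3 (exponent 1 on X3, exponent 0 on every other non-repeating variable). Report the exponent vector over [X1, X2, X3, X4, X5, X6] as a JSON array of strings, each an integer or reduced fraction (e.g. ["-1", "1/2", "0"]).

Exponent matrix [M,T,L] × [X1,X2,X3,X4,X5,X6]:
  M: [ 0 -1  2 -2  2 -1]
  T: [ 1  0  1 -1  1  0]
  L: [-1 -1  1 -1  1 -1]
RREF → pivots at {X1,X2} ⇒ r = 2
Repeat: X1,X2; free: X3,X4,X5,X6
RREF:
  r0: [   1    0    1   -1    1    0]
  r1: [   0    1   -2    2   -2    1]
  r2: [   0    0    0    0    0    0]
Fix exponent of X3 at 1, X4 at 0, X5 at 0, X6 at 0; solve each RREF row for its pivot's exponent:
  r0: exp(X1) + (1)·1 = 0 ⇒ exp(X1) = -1
  r1: exp(X2) + (-2)·1 = 0 ⇒ exp(X2) = 2
Π_1 = X1^-1 · X2^2 · X3

["-1", "2", "1", "0", "0", "0"]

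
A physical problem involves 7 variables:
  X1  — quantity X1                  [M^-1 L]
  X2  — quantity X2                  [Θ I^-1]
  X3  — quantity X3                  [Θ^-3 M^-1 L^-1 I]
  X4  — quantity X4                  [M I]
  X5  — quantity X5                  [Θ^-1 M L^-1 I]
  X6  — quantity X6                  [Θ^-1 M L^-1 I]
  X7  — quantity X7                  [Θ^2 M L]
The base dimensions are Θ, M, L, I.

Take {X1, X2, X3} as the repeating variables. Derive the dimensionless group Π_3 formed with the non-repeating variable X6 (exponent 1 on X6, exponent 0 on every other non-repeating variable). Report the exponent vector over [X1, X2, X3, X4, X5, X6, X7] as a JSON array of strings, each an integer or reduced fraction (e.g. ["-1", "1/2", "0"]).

["1", "1", "0", "0", "0", "1", "0"]

Exponent matrix [Θ,M,L,I] × [X1,X2,X3,X4,X5,X6,X7]:
  Θ: [ 0  1 -3  0 -1 -1  2]
  M: [-1  0 -1  1  1  1  1]
  L: [ 1  0 -1  0 -1 -1  1]
  I: [ 0 -1  1  1  1  1  0]
Row reduction gives pivot columns X1,X2,X3; rank = 3
Pivot set = {X1,X2,X3}, free = {X4,X5,X6,X7}
RREF:
  r0: [   1    0    0 -1/2   -1   -1    0]
  r1: [   0    1    0 -3/2   -1   -1   -1]
  r2: [   0    0    1 -1/2    0    0   -1]
  r3: [   0    0    0    0    0    0    0]
Fix exponent of X6 at 1, X4 at 0, X5 at 0, X7 at 0; solve each RREF row for its pivot's exponent:
  r0: exp(X1) + (-1)·1 = 0 ⇒ exp(X1) = 1
  r1: exp(X2) + (-1)·1 = 0 ⇒ exp(X2) = 1
  r2: exp(X3) + (0)·1 = 0 ⇒ exp(X3) = 0
Π_3 = X1 · X2 · X6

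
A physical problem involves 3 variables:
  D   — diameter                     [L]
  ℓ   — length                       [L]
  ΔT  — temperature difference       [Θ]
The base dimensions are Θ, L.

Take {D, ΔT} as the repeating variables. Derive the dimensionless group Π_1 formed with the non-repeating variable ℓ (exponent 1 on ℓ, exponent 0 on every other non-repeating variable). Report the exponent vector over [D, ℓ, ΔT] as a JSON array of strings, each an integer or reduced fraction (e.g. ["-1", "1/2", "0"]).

Dimensional matrix (Θ×L by D×ℓ×ΔT):
  Θ: [ 0  0  1]
  L: [ 1  1  0]
Row reduction gives pivot columns D,ΔT; rank = 2
Repeat: D,ΔT; free: ℓ
RREF:
  r0: [   1    1    0]
  r1: [   0    0    1]
Fix exponent of ℓ at 1; solve each RREF row for its pivot's exponent:
  r0: exp(D) + (1)·1 = 0 ⇒ exp(D) = -1
  r1: exp(ΔT) + (0)·1 = 0 ⇒ exp(ΔT) = 0
Π_1 = D^-1 · ℓ

["-1", "1", "0"]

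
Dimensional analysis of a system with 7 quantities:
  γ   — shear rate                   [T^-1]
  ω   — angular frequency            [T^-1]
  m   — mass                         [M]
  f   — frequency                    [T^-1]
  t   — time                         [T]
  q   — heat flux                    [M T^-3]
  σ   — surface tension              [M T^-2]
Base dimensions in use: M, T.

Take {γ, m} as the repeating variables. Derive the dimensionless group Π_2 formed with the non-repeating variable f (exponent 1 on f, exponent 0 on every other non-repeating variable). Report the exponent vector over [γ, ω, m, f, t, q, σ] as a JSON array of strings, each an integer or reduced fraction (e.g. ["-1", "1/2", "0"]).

Exponent matrix [M,T] × [γ,ω,m,f,t,q,σ]:
  M: [ 0  0  1  0  0  1  1]
  T: [-1 -1  0 -1  1 -3 -2]
Row reduction gives pivot columns γ,m; rank = 2
Repeat: γ,m; free: ω,f,t,q,σ
RREF:
  r0: [   1    1    0    1   -1    3    2]
  r1: [   0    0    1    0    0    1    1]
Fix exponent of f at 1, ω at 0, t at 0, q at 0, σ at 0; solve each RREF row for its pivot's exponent:
  r0: exp(γ) + (1)·1 = 0 ⇒ exp(γ) = -1
  r1: exp(m) + (0)·1 = 0 ⇒ exp(m) = 0
Π_2 = γ^-1 · f

["-1", "0", "0", "1", "0", "0", "0"]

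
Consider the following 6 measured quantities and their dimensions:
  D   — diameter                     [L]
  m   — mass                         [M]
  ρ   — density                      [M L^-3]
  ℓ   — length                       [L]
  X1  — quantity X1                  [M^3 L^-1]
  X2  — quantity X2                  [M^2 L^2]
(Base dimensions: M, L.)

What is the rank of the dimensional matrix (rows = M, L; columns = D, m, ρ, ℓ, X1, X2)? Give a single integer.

2

Exponent matrix [M,L] × [D,m,ρ,ℓ,X1,X2]:
  M: [ 0  1  1  0  3  2]
  L: [ 1  0 -3  1 -1  2]
Echelon form has 2 nonzero rows (pivots: D,m)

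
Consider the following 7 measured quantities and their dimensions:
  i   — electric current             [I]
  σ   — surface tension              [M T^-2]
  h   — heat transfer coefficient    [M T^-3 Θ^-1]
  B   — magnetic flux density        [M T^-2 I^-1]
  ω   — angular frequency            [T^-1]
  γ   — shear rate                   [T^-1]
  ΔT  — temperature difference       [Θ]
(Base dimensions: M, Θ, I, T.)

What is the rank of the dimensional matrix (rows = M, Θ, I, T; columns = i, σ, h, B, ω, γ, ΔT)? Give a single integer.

Exponent matrix [M,Θ,I,T] × [i,σ,h,B,ω,γ,ΔT]:
  M: [ 0  1  1  1  0  0  0]
  Θ: [ 0  0 -1  0  0  0  1]
  I: [ 1  0  0 -1  0  0  0]
  T: [ 0 -2 -3 -2 -1 -1  0]
Row reduction gives pivot columns i,σ,h,ω; rank = 4

4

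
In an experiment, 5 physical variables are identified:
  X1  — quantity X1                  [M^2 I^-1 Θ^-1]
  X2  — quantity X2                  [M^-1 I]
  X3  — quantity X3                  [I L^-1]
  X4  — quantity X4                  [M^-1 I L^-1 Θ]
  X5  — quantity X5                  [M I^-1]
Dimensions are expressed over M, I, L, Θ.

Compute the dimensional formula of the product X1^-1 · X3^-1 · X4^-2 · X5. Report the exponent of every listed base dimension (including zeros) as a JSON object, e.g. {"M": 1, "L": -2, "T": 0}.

Exponent matrix [M,I,L,Θ] × [X1,X2,X3,X4,X5]:
  M: [ 2 -1  0 -1  1]
  I: [-1  1  1  1 -1]
  L: [ 0  0 -1 -1  0]
  Θ: [-1  0  0  1  0]
  [M]: (-1)·2+(-1)·0+(-2)·-1+(1)·1 = 1
  [I]: (-1)·-1+(-1)·1+(-2)·1+(1)·-1 = -3
  [L]: (-1)·0+(-1)·-1+(-2)·-1+(1)·0 = 3
  [Θ]: (-1)·-1+(-1)·0+(-2)·1+(1)·0 = -1
⇒ M I^-3 L^3 Θ^-1

{"M": 1, "I": -3, "L": 3, "Θ": -1}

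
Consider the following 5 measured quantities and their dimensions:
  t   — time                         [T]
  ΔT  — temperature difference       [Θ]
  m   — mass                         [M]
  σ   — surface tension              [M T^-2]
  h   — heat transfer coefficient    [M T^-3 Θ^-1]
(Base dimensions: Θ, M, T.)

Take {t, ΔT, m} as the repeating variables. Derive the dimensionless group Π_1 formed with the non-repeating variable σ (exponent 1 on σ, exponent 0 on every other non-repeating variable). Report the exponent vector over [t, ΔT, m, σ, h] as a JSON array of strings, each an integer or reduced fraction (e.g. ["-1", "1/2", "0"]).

["2", "0", "-1", "1", "0"]

Write exponents as rows Θ,M,T / cols t,ΔT,m,σ,h:
  Θ: [ 0  1  0  0 -1]
  M: [ 0  0  1  1  1]
  T: [ 1  0  0 -2 -3]
Echelon form has 3 nonzero rows (pivots: t,ΔT,m)
Pivot set = {t,ΔT,m}, free = {σ,h}
RREF:
  r0: [   1    0    0   -2   -3]
  r1: [   0    1    0    0   -1]
  r2: [   0    0    1    1    1]
Fix exponent of σ at 1, h at 0; solve each RREF row for its pivot's exponent:
  r0: exp(t) + (-2)·1 = 0 ⇒ exp(t) = 2
  r1: exp(ΔT) + (0)·1 = 0 ⇒ exp(ΔT) = 0
  r2: exp(m) + (1)·1 = 0 ⇒ exp(m) = -1
Π_1 = t^2 · m^-1 · σ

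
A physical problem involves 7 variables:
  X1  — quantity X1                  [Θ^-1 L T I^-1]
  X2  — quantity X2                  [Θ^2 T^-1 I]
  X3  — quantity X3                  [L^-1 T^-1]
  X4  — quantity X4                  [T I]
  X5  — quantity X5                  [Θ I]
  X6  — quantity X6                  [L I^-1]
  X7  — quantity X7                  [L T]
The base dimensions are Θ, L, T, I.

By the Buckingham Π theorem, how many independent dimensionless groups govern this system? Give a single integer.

4

Dimensional matrix (Θ×L×T×I by X1×X2×X3×X4×X5×X6×X7):
  Θ: [-1  2  0  0  1  0  0]
  L: [ 1  0 -1  0  0  1  1]
  T: [ 1 -1 -1  1  0  0  1]
  I: [-1  1  0  1  1 -1  0]
Echelon form has 3 nonzero rows (pivots: X1,X2,X3)
Π count = n − r = 7 − 3 = 4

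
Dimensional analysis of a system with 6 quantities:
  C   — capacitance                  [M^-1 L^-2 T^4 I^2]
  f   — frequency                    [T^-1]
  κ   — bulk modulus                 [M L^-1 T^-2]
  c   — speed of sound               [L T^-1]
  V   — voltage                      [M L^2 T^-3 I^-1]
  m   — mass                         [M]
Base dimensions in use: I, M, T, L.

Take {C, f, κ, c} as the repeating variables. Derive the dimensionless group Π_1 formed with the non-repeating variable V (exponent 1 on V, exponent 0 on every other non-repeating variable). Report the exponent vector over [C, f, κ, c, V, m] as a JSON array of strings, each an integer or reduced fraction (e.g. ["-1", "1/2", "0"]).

["1/2", "3/2", "-1/2", "-3/2", "1", "0"]

Exponent matrix [I,M,T,L] × [C,f,κ,c,V,m]:
  I: [ 2  0  0  0 -1  0]
  M: [-1  0  1  0  1  1]
  T: [ 4 -1 -2 -1 -3  0]
  L: [-2  0 -1  1  2  0]
Echelon form has 4 nonzero rows (pivots: C,f,κ,c)
Pivot set = {C,f,κ,c}, free = {V,m}
RREF:
  r0: [   1    0    0    0 -1/2    0]
  r1: [   0    1    0    0 -3/2   -3]
  r2: [   0    0    1    0  1/2    1]
  r3: [   0    0    0    1  3/2    1]
Fix exponent of V at 1, m at 0; solve each RREF row for its pivot's exponent:
  r0: exp(C) + (-1/2)·1 = 0 ⇒ exp(C) = 1/2
  r1: exp(f) + (-3/2)·1 = 0 ⇒ exp(f) = 3/2
  r2: exp(κ) + (1/2)·1 = 0 ⇒ exp(κ) = -1/2
  r3: exp(c) + (3/2)·1 = 0 ⇒ exp(c) = -3/2
Π_1 = C^(1/2) · f^(3/2) · κ^(-1/2) · c^(-3/2) · V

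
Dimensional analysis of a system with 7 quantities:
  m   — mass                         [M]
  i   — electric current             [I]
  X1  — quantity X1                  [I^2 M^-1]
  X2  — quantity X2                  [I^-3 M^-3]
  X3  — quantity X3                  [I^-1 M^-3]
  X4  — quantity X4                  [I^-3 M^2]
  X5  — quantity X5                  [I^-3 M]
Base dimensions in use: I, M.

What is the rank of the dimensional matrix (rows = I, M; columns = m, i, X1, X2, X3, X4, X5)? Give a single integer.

2

Dimensional matrix (I×M by m×i×X1×X2×X3×X4×X5):
  I: [ 0  1  2 -3 -1 -3 -3]
  M: [ 1  0 -1 -3 -3  2  1]
Echelon form has 2 nonzero rows (pivots: m,i)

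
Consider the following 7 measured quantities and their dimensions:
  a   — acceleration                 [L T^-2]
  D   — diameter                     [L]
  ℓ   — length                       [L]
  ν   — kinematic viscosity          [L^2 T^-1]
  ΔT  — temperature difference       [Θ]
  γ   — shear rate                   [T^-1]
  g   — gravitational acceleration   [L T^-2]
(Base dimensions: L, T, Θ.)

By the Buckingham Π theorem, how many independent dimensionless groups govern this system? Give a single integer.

Exponent matrix [L,T,Θ] × [a,D,ℓ,ν,ΔT,γ,g]:
  L: [ 1  1  1  2  0  0  1]
  T: [-2  0  0 -1  0 -1 -2]
  Θ: [ 0  0  0  0  1  0  0]
Echelon form has 3 nonzero rows (pivots: a,D,ΔT)
Π count = n − r = 7 − 3 = 4

4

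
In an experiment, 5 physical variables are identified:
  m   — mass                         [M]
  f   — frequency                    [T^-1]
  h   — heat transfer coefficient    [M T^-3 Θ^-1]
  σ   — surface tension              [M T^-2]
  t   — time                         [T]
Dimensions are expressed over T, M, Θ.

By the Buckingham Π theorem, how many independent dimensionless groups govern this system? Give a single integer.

Exponent matrix [T,M,Θ] × [m,f,h,σ,t]:
  T: [ 0 -1 -3 -2  1]
  M: [ 1  0  1  1  0]
  Θ: [ 0  0 -1  0  0]
RREF → pivots at {m,f,h} ⇒ r = 3
n=5, r=3 ⇒ 2 dimensionless groups

2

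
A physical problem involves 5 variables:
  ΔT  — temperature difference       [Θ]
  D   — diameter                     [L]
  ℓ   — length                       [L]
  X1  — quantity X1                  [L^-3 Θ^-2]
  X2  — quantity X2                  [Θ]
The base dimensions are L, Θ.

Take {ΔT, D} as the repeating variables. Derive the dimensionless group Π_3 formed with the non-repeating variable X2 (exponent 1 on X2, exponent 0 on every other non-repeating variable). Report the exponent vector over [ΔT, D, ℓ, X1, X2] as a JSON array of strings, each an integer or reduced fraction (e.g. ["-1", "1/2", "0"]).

Write exponents as rows L,Θ / cols ΔT,D,ℓ,X1,X2:
  L: [ 0  1  1 -3  0]
  Θ: [ 1  0  0 -2  1]
Echelon form has 2 nonzero rows (pivots: ΔT,D)
Repeat: ΔT,D; free: ℓ,X1,X2
RREF:
  r0: [   1    0    0   -2    1]
  r1: [   0    1    1   -3    0]
Fix exponent of X2 at 1, ℓ at 0, X1 at 0; solve each RREF row for its pivot's exponent:
  r0: exp(ΔT) + (1)·1 = 0 ⇒ exp(ΔT) = -1
  r1: exp(D) + (0)·1 = 0 ⇒ exp(D) = 0
Π_3 = ΔT^-1 · X2

["-1", "0", "0", "0", "1"]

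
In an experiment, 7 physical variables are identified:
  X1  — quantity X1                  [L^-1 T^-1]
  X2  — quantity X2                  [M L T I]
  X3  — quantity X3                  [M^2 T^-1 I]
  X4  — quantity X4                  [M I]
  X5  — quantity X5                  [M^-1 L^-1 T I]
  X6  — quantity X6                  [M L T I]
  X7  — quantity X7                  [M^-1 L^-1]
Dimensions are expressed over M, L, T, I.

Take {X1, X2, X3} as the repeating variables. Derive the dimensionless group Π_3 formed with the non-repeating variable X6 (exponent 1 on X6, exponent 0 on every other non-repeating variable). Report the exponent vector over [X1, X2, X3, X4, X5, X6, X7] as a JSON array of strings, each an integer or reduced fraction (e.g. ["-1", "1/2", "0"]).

Dimensional matrix (M×L×T×I by X1×X2×X3×X4×X5×X6×X7):
  M: [ 0  1  2  1 -1  1 -1]
  L: [-1  1  0  0 -1  1 -1]
  T: [-1  1 -1  0  1  1  0]
  I: [ 0  1  1  1  1  1  0]
Row reduction gives pivot columns X1,X2,X3; rank = 3
Pivot set = {X1,X2,X3}, free = {X4,X5,X6,X7}
RREF:
  r0: [   1    0    0    1    4    0    2]
  r1: [   0    1    0    1    3    1    1]
  r2: [   0    0    1    0   -2    0   -1]
  r3: [   0    0    0    0    0    0    0]
Fix exponent of X6 at 1, X4 at 0, X5 at 0, X7 at 0; solve each RREF row for its pivot's exponent:
  r0: exp(X1) + (0)·1 = 0 ⇒ exp(X1) = 0
  r1: exp(X2) + (1)·1 = 0 ⇒ exp(X2) = -1
  r2: exp(X3) + (0)·1 = 0 ⇒ exp(X3) = 0
Π_3 = X2^-1 · X6

["0", "-1", "0", "0", "0", "1", "0"]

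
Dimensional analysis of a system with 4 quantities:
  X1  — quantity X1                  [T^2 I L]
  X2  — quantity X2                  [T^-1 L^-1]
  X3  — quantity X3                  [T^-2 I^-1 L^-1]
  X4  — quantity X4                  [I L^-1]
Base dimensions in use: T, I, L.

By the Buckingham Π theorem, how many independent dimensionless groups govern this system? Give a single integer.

Dimensional matrix (T×I×L by X1×X2×X3×X4):
  T: [ 2 -1 -2  0]
  I: [ 1  0 -1  1]
  L: [ 1 -1 -1 -1]
Row reduction gives pivot columns X1,X2; rank = 2
n=4, r=2 ⇒ 2 dimensionless groups

2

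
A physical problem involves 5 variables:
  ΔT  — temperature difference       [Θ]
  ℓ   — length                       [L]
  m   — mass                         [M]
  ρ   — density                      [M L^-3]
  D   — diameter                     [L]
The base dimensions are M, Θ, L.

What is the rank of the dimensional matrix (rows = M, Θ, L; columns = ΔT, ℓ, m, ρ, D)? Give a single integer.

Exponent matrix [M,Θ,L] × [ΔT,ℓ,m,ρ,D]:
  M: [ 0  0  1  1  0]
  Θ: [ 1  0  0  0  0]
  L: [ 0  1  0 -3  1]
RREF → pivots at {ΔT,ℓ,m} ⇒ r = 3

3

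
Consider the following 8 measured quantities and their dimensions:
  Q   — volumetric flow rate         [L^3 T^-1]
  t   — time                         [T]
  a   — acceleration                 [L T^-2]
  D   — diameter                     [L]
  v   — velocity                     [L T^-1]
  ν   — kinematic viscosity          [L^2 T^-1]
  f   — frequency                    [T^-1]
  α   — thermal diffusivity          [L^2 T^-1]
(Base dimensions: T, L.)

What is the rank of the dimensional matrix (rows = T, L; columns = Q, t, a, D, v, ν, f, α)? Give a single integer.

Dimensional matrix (T×L by Q×t×a×D×v×ν×f×α):
  T: [-1  1 -2  0 -1 -1 -1 -1]
  L: [ 3  0  1  1  1  2  0  2]
Echelon form has 2 nonzero rows (pivots: Q,t)

2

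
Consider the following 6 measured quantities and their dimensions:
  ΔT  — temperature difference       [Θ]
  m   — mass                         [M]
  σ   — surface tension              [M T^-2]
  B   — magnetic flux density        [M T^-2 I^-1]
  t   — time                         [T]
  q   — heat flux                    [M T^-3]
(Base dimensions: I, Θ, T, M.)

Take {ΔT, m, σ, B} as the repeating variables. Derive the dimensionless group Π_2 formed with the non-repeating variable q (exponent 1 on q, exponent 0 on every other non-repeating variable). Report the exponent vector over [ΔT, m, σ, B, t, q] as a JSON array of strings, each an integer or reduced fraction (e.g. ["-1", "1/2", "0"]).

Dimensional matrix (I×Θ×T×M by ΔT×m×σ×B×t×q):
  I: [ 0  0  0 -1  0  0]
  Θ: [ 1  0  0  0  0  0]
  T: [ 0  0 -2 -2  1 -3]
  M: [ 0  1  1  1  0  1]
Echelon form has 4 nonzero rows (pivots: ΔT,m,σ,B)
Pivot set = {ΔT,m,σ,B}, free = {t,q}
RREF:
  r0: [   1    0    0    0    0    0]
  r1: [   0    1    0    0  1/2 -1/2]
  r2: [   0    0    1    0 -1/2  3/2]
  r3: [   0    0    0    1    0    0]
Fix exponent of q at 1, t at 0; solve each RREF row for its pivot's exponent:
  r0: exp(ΔT) + (0)·1 = 0 ⇒ exp(ΔT) = 0
  r1: exp(m) + (-1/2)·1 = 0 ⇒ exp(m) = 1/2
  r2: exp(σ) + (3/2)·1 = 0 ⇒ exp(σ) = -3/2
  r3: exp(B) + (0)·1 = 0 ⇒ exp(B) = 0
Π_2 = m^(1/2) · σ^(-3/2) · q

["0", "1/2", "-3/2", "0", "0", "1"]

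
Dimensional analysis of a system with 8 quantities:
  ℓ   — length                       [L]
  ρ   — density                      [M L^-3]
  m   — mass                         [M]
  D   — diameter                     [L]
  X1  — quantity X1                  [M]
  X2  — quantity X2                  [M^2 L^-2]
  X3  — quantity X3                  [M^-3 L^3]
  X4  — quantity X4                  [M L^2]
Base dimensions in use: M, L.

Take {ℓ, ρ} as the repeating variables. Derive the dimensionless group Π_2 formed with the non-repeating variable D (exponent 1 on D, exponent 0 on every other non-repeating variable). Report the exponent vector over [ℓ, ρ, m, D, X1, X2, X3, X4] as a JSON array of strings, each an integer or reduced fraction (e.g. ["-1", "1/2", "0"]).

Exponent matrix [M,L] × [ℓ,ρ,m,D,X1,X2,X3,X4]:
  M: [ 0  1  1  0  1  2 -3  1]
  L: [ 1 -3  0  1  0 -2  3  2]
Echelon form has 2 nonzero rows (pivots: ℓ,ρ)
Pivot set = {ℓ,ρ}, free = {m,D,X1,X2,X3,X4}
RREF:
  r0: [   1    0    3    1    3    4   -6    5]
  r1: [   0    1    1    0    1    2   -3    1]
Fix exponent of D at 1, m at 0, X1 at 0, X2 at 0, X3 at 0, X4 at 0; solve each RREF row for its pivot's exponent:
  r0: exp(ℓ) + (1)·1 = 0 ⇒ exp(ℓ) = -1
  r1: exp(ρ) + (0)·1 = 0 ⇒ exp(ρ) = 0
Π_2 = ℓ^-1 · D

["-1", "0", "0", "1", "0", "0", "0", "0"]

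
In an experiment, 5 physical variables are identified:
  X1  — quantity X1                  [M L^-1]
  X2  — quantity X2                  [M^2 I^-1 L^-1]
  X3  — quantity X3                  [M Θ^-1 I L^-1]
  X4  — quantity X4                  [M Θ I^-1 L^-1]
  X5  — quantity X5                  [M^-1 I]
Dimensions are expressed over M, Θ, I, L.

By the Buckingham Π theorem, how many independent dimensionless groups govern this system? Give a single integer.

2

Write exponents as rows M,Θ,I,L / cols X1,X2,X3,X4,X5:
  M: [ 1  2  1  1 -1]
  Θ: [ 0  0 -1  1  0]
  I: [ 0 -1  1 -1  1]
  L: [-1 -1 -1 -1  0]
RREF → pivots at {X1,X2,X3} ⇒ r = 3
n=5, r=3 ⇒ 2 dimensionless groups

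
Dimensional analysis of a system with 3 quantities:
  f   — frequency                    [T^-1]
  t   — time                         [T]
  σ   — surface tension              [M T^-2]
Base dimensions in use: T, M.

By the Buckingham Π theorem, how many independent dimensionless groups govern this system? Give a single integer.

Exponent matrix [T,M] × [f,t,σ]:
  T: [-1  1 -2]
  M: [ 0  0  1]
RREF → pivots at {f,σ} ⇒ r = 2
3 vars − rank 2 = 1 Π group

1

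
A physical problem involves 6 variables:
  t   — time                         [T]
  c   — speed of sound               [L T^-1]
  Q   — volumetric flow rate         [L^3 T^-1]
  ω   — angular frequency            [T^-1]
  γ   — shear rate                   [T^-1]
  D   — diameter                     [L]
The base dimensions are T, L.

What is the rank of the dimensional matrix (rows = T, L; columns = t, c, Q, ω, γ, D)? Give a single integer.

Dimensional matrix (T×L by t×c×Q×ω×γ×D):
  T: [ 1 -1 -1 -1 -1  0]
  L: [ 0  1  3  0  0  1]
RREF → pivots at {t,c} ⇒ r = 2

2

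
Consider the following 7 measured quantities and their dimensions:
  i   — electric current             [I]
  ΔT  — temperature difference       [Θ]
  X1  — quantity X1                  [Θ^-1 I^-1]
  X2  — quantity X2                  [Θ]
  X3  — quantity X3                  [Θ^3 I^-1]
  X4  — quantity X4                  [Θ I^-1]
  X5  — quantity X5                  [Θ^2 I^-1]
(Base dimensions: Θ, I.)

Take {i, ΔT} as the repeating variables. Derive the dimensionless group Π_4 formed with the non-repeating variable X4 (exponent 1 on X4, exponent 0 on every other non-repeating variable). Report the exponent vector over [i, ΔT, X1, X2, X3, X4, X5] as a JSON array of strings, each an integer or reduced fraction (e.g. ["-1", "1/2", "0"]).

Dimensional matrix (Θ×I by i×ΔT×X1×X2×X3×X4×X5):
  Θ: [ 0  1 -1  1  3  1  2]
  I: [ 1  0 -1  0 -1 -1 -1]
RREF → pivots at {i,ΔT} ⇒ r = 2
Repeat: i,ΔT; free: X1,X2,X3,X4,X5
RREF:
  r0: [   1    0   -1    0   -1   -1   -1]
  r1: [   0    1   -1    1    3    1    2]
Fix exponent of X4 at 1, X1 at 0, X2 at 0, X3 at 0, X5 at 0; solve each RREF row for its pivot's exponent:
  r0: exp(i) + (-1)·1 = 0 ⇒ exp(i) = 1
  r1: exp(ΔT) + (1)·1 = 0 ⇒ exp(ΔT) = -1
Π_4 = i · ΔT^-1 · X4

["1", "-1", "0", "0", "0", "1", "0"]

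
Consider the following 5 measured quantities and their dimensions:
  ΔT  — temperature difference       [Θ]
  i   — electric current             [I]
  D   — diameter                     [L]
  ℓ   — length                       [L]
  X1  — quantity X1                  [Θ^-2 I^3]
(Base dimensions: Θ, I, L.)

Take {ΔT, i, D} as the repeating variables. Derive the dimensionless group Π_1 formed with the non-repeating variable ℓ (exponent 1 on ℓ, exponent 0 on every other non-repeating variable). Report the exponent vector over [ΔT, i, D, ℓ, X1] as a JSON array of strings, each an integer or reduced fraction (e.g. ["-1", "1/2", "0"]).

Exponent matrix [Θ,I,L] × [ΔT,i,D,ℓ,X1]:
  Θ: [ 1  0  0  0 -2]
  I: [ 0  1  0  0  3]
  L: [ 0  0  1  1  0]
Echelon form has 3 nonzero rows (pivots: ΔT,i,D)
Pivot set = {ΔT,i,D}, free = {ℓ,X1}
RREF:
  r0: [   1    0    0    0   -2]
  r1: [   0    1    0    0    3]
  r2: [   0    0    1    1    0]
Fix exponent of ℓ at 1, X1 at 0; solve each RREF row for its pivot's exponent:
  r0: exp(ΔT) + (0)·1 = 0 ⇒ exp(ΔT) = 0
  r1: exp(i) + (0)·1 = 0 ⇒ exp(i) = 0
  r2: exp(D) + (1)·1 = 0 ⇒ exp(D) = -1
Π_1 = D^-1 · ℓ

["0", "0", "-1", "1", "0"]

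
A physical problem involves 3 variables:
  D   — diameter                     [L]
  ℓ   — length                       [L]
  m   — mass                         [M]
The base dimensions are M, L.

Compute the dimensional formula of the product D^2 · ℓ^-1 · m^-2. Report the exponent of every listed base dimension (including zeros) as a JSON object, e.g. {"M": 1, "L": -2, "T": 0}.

Write exponents as rows M,L / cols D,ℓ,m:
  M: [ 0  0  1]
  L: [ 1  1  0]
  [M]: (2)·0+(-1)·0+(-2)·1 = -2
  [L]: (2)·1+(-1)·1+(-2)·0 = 1
⇒ M^-2 L

{"M": -2, "L": 1}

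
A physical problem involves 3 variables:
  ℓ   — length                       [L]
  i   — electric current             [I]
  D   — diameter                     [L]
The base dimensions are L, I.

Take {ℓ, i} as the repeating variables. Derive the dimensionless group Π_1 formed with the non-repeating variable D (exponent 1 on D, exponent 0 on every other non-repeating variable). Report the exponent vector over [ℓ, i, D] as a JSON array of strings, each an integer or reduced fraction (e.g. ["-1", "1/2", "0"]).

["-1", "0", "1"]

Dimensional matrix (L×I by ℓ×i×D):
  L: [ 1  0  1]
  I: [ 0  1  0]
Row reduction gives pivot columns ℓ,i; rank = 2
Pivot set = {ℓ,i}, free = {D}
RREF:
  r0: [   1    0    1]
  r1: [   0    1    0]
Fix exponent of D at 1; solve each RREF row for its pivot's exponent:
  r0: exp(ℓ) + (1)·1 = 0 ⇒ exp(ℓ) = -1
  r1: exp(i) + (0)·1 = 0 ⇒ exp(i) = 0
Π_1 = ℓ^-1 · D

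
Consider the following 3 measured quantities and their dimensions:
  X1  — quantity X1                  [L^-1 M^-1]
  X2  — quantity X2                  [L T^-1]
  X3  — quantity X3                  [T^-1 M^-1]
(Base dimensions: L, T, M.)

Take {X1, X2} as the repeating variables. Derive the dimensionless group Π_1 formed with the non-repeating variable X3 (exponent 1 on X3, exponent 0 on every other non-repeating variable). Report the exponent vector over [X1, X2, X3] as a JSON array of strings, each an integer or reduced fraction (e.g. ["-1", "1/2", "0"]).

Write exponents as rows L,T,M / cols X1,X2,X3:
  L: [-1  1  0]
  T: [ 0 -1 -1]
  M: [-1  0 -1]
RREF → pivots at {X1,X2} ⇒ r = 2
Pivot set = {X1,X2}, free = {X3}
RREF:
  r0: [   1    0    1]
  r1: [   0    1    1]
  r2: [   0    0    0]
Fix exponent of X3 at 1; solve each RREF row for its pivot's exponent:
  r0: exp(X1) + (1)·1 = 0 ⇒ exp(X1) = -1
  r1: exp(X2) + (1)·1 = 0 ⇒ exp(X2) = -1
Π_1 = X1^-1 · X2^-1 · X3

["-1", "-1", "1"]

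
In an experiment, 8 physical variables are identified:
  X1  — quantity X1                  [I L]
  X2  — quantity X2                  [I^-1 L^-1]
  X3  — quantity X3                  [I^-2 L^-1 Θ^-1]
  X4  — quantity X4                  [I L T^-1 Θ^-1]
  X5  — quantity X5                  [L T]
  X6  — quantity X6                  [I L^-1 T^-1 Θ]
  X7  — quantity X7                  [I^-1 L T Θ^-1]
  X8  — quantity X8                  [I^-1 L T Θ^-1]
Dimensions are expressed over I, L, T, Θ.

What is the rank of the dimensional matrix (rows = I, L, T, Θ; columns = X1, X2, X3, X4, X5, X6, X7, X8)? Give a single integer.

Exponent matrix [I,L,T,Θ] × [X1,X2,X3,X4,X5,X6,X7,X8]:
  I: [ 1 -1 -2  1  0  1 -1 -1]
  L: [ 1 -1 -1  1  1 -1  1  1]
  T: [ 0  0  0 -1  1 -1  1  1]
  Θ: [ 0  0 -1 -1  0  1 -1 -1]
Row reduction gives pivot columns X1,X3,X4; rank = 3

3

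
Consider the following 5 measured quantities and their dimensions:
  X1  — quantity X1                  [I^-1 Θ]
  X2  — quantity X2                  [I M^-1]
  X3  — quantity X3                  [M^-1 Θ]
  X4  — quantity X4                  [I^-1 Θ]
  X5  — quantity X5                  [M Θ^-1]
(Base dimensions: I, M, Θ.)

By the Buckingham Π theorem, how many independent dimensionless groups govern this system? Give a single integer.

Write exponents as rows I,M,Θ / cols X1,X2,X3,X4,X5:
  I: [-1  1  0 -1  0]
  M: [ 0 -1 -1  0  1]
  Θ: [ 1  0  1  1 -1]
Echelon form has 2 nonzero rows (pivots: X1,X2)
Π count = n − r = 5 − 2 = 3

3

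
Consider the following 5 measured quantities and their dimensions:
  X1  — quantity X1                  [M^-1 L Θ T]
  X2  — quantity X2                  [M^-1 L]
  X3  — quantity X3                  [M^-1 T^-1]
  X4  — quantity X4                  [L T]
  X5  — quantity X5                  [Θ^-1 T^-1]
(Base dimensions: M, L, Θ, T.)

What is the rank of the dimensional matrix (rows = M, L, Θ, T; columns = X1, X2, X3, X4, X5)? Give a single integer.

Exponent matrix [M,L,Θ,T] × [X1,X2,X3,X4,X5]:
  M: [-1 -1 -1  0  0]
  L: [ 1  1  0  1  0]
  Θ: [ 1  0  0  0 -1]
  T: [ 1  0 -1  1 -1]
Row reduction gives pivot columns X1,X2,X3; rank = 3

3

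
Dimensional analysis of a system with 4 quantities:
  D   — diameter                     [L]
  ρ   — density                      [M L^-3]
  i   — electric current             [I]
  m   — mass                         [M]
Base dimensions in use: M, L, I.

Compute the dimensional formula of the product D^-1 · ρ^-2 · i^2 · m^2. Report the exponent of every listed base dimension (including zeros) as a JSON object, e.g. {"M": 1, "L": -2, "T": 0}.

{"M": 0, "L": 5, "I": 2}

Dimensional matrix (M×L×I by D×ρ×i×m):
  M: [ 0  1  0  1]
  L: [ 1 -3  0  0]
  I: [ 0  0  1  0]
  [M]: (-1)·0+(-2)·1+(2)·0+(2)·1 = 0
  [L]: (-1)·1+(-2)·-3+(2)·0+(2)·0 = 5
  [I]: (-1)·0+(-2)·0+(2)·1+(2)·0 = 2
⇒ L^5 I^2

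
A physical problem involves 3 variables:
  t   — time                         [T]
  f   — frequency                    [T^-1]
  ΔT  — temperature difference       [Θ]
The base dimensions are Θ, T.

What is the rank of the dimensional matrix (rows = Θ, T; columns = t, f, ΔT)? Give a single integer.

Exponent matrix [Θ,T] × [t,f,ΔT]:
  Θ: [ 0  0  1]
  T: [ 1 -1  0]
Echelon form has 2 nonzero rows (pivots: t,ΔT)

2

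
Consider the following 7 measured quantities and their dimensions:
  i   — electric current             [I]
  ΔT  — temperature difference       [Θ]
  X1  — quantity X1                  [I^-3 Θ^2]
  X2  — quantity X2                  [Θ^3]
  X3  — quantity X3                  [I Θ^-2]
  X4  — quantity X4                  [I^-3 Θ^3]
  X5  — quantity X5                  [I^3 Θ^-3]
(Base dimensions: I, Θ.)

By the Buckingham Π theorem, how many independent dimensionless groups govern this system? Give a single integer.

5

Dimensional matrix (I×Θ by i×ΔT×X1×X2×X3×X4×X5):
  I: [ 1  0 -3  0  1 -3  3]
  Θ: [ 0  1  2  3 -2  3 -3]
Row reduction gives pivot columns i,ΔT; rank = 2
7 vars − rank 2 = 5 Π groups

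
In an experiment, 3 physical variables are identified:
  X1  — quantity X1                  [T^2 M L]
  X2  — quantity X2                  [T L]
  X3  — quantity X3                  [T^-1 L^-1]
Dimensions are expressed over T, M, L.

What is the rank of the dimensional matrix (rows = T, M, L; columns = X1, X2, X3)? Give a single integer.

Dimensional matrix (T×M×L by X1×X2×X3):
  T: [ 2  1 -1]
  M: [ 1  0  0]
  L: [ 1  1 -1]
Echelon form has 2 nonzero rows (pivots: X1,X2)

2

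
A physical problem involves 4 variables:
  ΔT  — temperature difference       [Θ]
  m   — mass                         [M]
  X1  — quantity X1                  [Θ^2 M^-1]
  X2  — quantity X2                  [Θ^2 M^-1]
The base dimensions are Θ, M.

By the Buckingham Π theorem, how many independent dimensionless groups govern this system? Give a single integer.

Write exponents as rows Θ,M / cols ΔT,m,X1,X2:
  Θ: [ 1  0  2  2]
  M: [ 0  1 -1 -1]
Echelon form has 2 nonzero rows (pivots: ΔT,m)
Π count = n − r = 4 − 2 = 2

2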